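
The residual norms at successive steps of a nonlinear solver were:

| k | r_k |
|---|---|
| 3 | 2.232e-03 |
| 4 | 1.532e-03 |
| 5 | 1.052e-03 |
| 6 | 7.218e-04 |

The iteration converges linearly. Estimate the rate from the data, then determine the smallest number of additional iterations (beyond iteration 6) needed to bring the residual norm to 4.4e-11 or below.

45

Rate ρ ≈ r_6/r_5 = 7.218e-04/1.052e-03 = 0.6861.
After j more steps, r_{6+j} ≈ 7.218e-04·ρ^j; need ρ^j ≤ 4.4e-11/7.218e-04 = 6.09587e-08.
j ≥ ln(6.09587e-08)/ln(0.6861) = -16.6131/-0.37673 = 44.098.
So 45 more iterations are needed.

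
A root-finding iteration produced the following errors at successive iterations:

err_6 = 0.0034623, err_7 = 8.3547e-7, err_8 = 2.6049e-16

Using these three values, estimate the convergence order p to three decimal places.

p ≈ ln(err_8/err_7) / ln(err_7/err_6)
  = ln(2.6049e-16/8.3547e-7) / ln(8.3547e-7/0.0034623)
  = ln(3.11789e-10) / ln(0.000241305)
  = -21.888694 / -8.329449 ≈ 2.627868

2.628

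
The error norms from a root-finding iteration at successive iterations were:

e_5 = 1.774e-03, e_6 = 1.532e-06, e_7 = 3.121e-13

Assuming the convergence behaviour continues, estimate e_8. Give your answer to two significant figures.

7.6e-28

First estimate the order: p ≈ ln(e_7/e_6) / ln(e_6/e_5) = ln(3.121e-13/1.532e-06)/ln(1.532e-06/1.774e-03) = ln(2.03721e-07)/ln(0.000863585) ≈ 2.1840.
Then e_8 ≈ e_7·(e_7/e_6)^p = 3.121e-13·(2.03721e-07)^2.1840 = 3.121e-13·2.43744e-15 ≈ 7.607e-28.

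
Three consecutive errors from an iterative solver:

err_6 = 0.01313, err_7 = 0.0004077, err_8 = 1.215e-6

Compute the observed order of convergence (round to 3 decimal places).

p ≈ ln(err_8/err_7) / ln(err_7/err_6)
  = ln(1.215e-6/0.0004077) / ln(0.0004077/0.01313)
  = ln(0.00298013) / ln(0.031051)
  = -5.815788 / -3.472124 ≈ 1.674994

1.675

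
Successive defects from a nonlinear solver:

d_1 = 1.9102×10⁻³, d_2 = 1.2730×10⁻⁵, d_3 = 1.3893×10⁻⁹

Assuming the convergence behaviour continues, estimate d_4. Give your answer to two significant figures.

8.5e-17

First estimate the order: p ≈ ln(d_3/d_2) / ln(d_2/d_1) = ln(1.3893×10⁻⁹/1.2730×10⁻⁵)/ln(1.2730×10⁻⁵/1.9102×10⁻³) = ln(0.000109136)/ln(0.00666422) ≈ 1.8206.
Then d_4 ≈ d_3·(d_3/d_2)^p = 1.3893×10⁻⁹·(0.000109136)^1.8206 = 1.3893×10⁻⁹·6.11962e-08 ≈ 8.502e-17.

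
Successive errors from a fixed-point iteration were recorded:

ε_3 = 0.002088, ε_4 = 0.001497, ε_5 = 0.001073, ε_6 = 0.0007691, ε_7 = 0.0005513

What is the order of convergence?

Consecutive ratios: ε_7/ε_6 = 0.0005513/0.0007691 = 0.716812, ε_6/ε_5 = 0.0007691/0.001073 = 0.716775.
p ≈ ln(0.716812)/ln(0.716775) = -0.3329/-0.3330 ≈ 1.00.
So the convergence is linear (order 1).

1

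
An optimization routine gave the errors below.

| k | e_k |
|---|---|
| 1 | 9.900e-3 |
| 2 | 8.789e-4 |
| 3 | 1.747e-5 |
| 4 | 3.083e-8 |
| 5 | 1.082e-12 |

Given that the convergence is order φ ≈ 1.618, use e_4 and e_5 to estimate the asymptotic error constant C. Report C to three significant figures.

1.54

C ≈ e_5 / e_4^1.618
  = 1.082e-12 / (3.083e-8)^1.618
  = 1.082e-12 / 7.0333e-13 ≈ 1.5384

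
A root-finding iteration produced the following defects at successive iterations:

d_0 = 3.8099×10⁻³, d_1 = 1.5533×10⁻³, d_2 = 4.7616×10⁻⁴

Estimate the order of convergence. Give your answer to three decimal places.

1.318

p ≈ ln(d_2/d_1) / ln(d_1/d_0)
  = ln(4.7616×10⁻⁴/1.5533×10⁻³) / ln(1.5533×10⁻³/3.8099×10⁻³)
  = ln(0.306547) / ln(0.407701)
  = -1.182384 / -0.897221 ≈ 1.317829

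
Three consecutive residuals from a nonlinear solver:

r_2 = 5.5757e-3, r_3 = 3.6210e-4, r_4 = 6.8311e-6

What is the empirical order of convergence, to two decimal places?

p ≈ ln(r_4/r_3) / ln(r_3/r_2)
  = ln(6.8311e-6/3.6210e-4) / ln(3.6210e-4/5.5757e-3)
  = ln(0.0188652) / ln(0.0649425)
  = -3.97044 / -2.73425 ≈ 1.45211

1.45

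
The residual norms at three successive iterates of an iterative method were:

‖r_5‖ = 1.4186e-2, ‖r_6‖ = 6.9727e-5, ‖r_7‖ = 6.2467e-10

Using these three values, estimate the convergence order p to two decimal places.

p ≈ ln(‖r_7‖/‖r_6‖) / ln(‖r_6‖/‖r_5‖)
  = ln(6.2467e-10/6.9727e-5) / ln(6.9727e-5/1.4186e-2)
  = ln(8.9588e-06) / ln(0.0049152)
  = -11.62287 / -5.31542 ≈ 2.18663

2.19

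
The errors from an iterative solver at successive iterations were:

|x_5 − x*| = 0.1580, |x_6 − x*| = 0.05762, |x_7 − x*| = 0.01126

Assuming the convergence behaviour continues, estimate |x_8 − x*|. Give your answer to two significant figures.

First estimate the order: p ≈ ln(|x_7 − x*|/|x_6 − x*|) / ln(|x_6 − x*|/|x_5 − x*|) = ln(0.01126/0.05762)/ln(0.05762/0.1580) = ln(0.195418)/ln(0.364684) ≈ 1.6185.
Then |x_8 − x*| ≈ |x_7 − x*|·(|x_7 − x*|/|x_6 − x*|)^p = 0.01126·(0.195418)^1.6185 = 0.01126·0.0711912 ≈ 0.0008016.

8.0e-4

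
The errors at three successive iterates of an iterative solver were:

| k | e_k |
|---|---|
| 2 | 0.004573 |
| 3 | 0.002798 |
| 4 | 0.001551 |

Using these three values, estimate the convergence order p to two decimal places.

1.20

p ≈ ln(e_4/e_3) / ln(e_3/e_2)
  = ln(0.001551/0.002798) / ln(0.002798/0.004573)
  = ln(0.554325) / ln(0.611852)
  = -0.59000 / -0.49126 ≈ 1.20099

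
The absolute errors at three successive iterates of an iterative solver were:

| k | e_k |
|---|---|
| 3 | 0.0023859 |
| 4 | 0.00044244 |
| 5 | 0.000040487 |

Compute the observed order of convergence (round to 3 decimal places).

p ≈ ln(e_5/e_4) / ln(e_4/e_3)
  = ln(0.000040487/0.00044244) / ln(0.00044244/0.0023859)
  = ln(0.0915085) / ln(0.185439)
  = -2.391323 / -1.685029 ≈ 1.419158

1.419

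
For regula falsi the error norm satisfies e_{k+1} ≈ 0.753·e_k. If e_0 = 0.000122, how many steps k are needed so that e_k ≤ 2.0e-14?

80

After k steps, e_k ≈ 0.000122·0.753^k.
Need 0.753^k ≤ 2.0e-14/0.000122 = 1.63934e-10.
k ≥ ln(1.63934e-10)/ln(0.753) = -22.5316/-0.28369 = 79.423.
Smallest integer k = 80.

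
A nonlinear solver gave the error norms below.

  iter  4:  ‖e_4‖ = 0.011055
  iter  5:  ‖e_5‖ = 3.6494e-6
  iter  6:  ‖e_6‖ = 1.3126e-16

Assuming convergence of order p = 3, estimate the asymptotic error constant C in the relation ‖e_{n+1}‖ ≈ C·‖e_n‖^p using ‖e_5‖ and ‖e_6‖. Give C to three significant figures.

2.70

C ≈ ‖e_6‖ / ‖e_5‖^3
  = 1.3126e-16 / (3.6494e-6)^3
  = 1.3126e-16 / 4.86031e-17 ≈ 2.7006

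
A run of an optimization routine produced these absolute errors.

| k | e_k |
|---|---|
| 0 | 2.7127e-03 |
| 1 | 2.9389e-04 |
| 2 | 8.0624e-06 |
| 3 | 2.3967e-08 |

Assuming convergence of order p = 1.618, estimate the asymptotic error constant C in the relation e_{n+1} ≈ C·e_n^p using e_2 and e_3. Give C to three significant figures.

4.18

C ≈ e_3 / e_2^1.618
  = 2.3967e-08 / (8.0624e-06)^1.618
  = 2.3967e-08 / 5.73666e-09 ≈ 4.1779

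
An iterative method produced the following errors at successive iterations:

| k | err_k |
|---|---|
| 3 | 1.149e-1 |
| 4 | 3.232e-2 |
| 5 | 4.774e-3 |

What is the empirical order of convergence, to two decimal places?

1.51

p ≈ ln(err_5/err_4) / ln(err_4/err_3)
  = ln(4.774e-3/3.232e-2) / ln(3.232e-2/1.149e-1)
  = ln(0.14771) / ln(0.281288)
  = -1.91250 / -1.26838 ≈ 1.50783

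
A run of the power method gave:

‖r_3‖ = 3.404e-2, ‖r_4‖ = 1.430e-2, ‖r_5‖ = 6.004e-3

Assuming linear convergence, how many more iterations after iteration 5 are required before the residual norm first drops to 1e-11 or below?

Rate ρ ≈ ‖r_5‖/‖r_4‖ = 6.004e-3/1.430e-2 = 0.4199.
After j more steps, ‖r_{5+j}‖ ≈ 6.004e-3·ρ^j; need ρ^j ≤ 1e-11/6.004e-3 = 1.66556e-09.
j ≥ ln(1.66556e-09)/ln(0.4199) = -20.2131/-0.86774 = 23.294.
So 24 more iterations are needed.

24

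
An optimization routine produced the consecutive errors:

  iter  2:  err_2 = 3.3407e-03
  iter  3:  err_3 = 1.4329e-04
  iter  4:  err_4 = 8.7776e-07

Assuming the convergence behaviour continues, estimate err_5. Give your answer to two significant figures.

First estimate the order: p ≈ ln(err_4/err_3) / ln(err_3/err_2) = ln(8.7776e-07/1.4329e-04)/ln(1.4329e-04/3.3407e-03) = ln(0.00612576)/ln(0.0428922) ≈ 1.6180.
Then err_5 ≈ err_4·(err_4/err_3)^p = 8.7776e-07·(0.00612576)^1.6180 = 8.7776e-07·0.0002628 ≈ 2.307e-10.

2.3e-10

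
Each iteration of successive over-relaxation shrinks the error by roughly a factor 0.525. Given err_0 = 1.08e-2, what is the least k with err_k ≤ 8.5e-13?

After k steps, err_k ≈ 1.08e-2·0.525^k.
Need 0.525^k ≤ 8.5e-13/1.08e-2 = 7.87037e-11.
k ≥ ln(7.87037e-11)/ln(0.525) = -23.2653/-0.64436 = 36.106.
Smallest integer k = 37.

37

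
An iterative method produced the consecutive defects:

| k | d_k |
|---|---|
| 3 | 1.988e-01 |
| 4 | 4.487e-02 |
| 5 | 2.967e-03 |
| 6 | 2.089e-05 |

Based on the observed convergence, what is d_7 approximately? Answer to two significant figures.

2.5e-9

First estimate the order: p ≈ ln(d_6/d_5) / ln(d_5/d_4) = ln(2.089e-05/2.967e-03)/ln(2.967e-03/4.487e-02) = ln(0.00704078)/ln(0.0661244) ≈ 1.8246.
Then d_7 ≈ d_6·(d_6/d_5)^p = 2.089e-05·(0.00704078)^1.8246 = 2.089e-05·0.000118241 ≈ 2.47e-09.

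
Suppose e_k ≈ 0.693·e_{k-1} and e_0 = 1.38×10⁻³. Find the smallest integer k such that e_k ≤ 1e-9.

39

After k steps, e_k ≈ 1.38×10⁻³·0.693^k.
Need 0.693^k ≤ 1e-9/1.38×10⁻³ = 7.24638e-07.
k ≥ ln(7.24638e-07)/ln(0.693) = -14.1376/-0.36673 = 38.550.
Smallest integer k = 39.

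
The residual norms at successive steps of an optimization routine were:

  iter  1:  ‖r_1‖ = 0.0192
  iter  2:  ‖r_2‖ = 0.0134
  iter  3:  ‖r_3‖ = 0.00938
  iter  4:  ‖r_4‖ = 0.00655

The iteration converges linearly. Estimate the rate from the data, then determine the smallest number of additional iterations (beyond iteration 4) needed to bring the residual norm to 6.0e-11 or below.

52

Rate ρ ≈ ‖r_4‖/‖r_3‖ = 0.00655/0.00938 = 0.6983.
After j more steps, ‖r_{4+j}‖ ≈ 0.00655·ρ^j; need ρ^j ≤ 6.0e-11/0.00655 = 9.16031e-09.
j ≥ ln(9.16031e-09)/ln(0.6983) = -18.5084/-0.35911 = 51.540.
So 52 more iterations are needed.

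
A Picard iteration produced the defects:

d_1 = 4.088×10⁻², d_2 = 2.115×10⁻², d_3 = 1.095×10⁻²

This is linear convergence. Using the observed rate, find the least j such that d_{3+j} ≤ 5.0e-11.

Rate ρ ≈ d_3/d_2 = 1.095×10⁻²/2.115×10⁻² = 0.5177.
After j more steps, d_{3+j} ≈ 1.095×10⁻²·ρ^j; need ρ^j ≤ 5.0e-11/1.095×10⁻² = 4.56621e-09.
j ≥ ln(4.56621e-09)/ln(0.5177) = -19.2046/-0.65836 = 29.170.
So 30 more iterations are needed.

30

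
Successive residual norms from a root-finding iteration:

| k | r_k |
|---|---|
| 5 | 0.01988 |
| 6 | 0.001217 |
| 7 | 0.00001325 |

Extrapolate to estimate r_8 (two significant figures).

First estimate the order: p ≈ ln(r_7/r_6) / ln(r_6/r_5) = ln(0.00001325/0.001217)/ln(0.001217/0.01988) = ln(0.0108874)/ln(0.0612173) ≈ 1.6182.
Then r_8 ≈ r_7·(r_7/r_6)^p = 0.00001325·(0.0108874)^1.6182 = 0.00001325·0.000665811 ≈ 8.822e-09.

8.8e-9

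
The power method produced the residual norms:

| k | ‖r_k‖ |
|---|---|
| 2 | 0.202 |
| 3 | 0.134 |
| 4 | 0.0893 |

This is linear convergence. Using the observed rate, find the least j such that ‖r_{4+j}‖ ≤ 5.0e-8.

Rate ρ ≈ ‖r_4‖/‖r_3‖ = 0.0893/0.134 = 0.6664.
After j more steps, ‖r_{4+j}‖ ≈ 0.0893·ρ^j; need ρ^j ≤ 5.0e-8/0.0893 = 5.5991e-07.
j ≥ ln(5.5991e-07)/ln(0.6664) = -14.3955/-0.40587 = 35.468.
So 36 more iterations are needed.

36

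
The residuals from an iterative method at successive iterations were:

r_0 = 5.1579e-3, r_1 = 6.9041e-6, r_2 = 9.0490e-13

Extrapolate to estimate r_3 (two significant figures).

3.0e-29

First estimate the order: p ≈ ln(r_2/r_1) / ln(r_1/r_0) = ln(9.0490e-13/6.9041e-6)/ln(6.9041e-6/5.1579e-3) = ln(1.31067e-07)/ln(0.00133855) ≈ 2.3953.
Then r_3 ≈ r_2·(r_2/r_1)^p = 9.0490e-13·(1.31067e-07)^2.3953 = 9.0490e-13·3.26837e-17 ≈ 2.958e-29.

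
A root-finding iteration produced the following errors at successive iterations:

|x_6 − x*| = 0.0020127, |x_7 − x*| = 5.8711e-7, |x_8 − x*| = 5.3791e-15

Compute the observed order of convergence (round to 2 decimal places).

2.27

p ≈ ln(|x_8 − x*|/|x_7 − x*|) / ln(|x_7 − x*|/|x_6 − x*|)
  = ln(5.3791e-15/5.8711e-7) / ln(5.8711e-7/0.0020127)
  = ln(9.162e-09) / ln(0.000291703)
  = -18.50820 / -8.13977 ≈ 2.27380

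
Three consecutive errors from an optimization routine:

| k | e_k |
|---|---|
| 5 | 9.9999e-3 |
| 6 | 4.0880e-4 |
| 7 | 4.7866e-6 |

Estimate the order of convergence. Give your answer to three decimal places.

p ≈ ln(e_7/e_6) / ln(e_6/e_5)
  = ln(4.7866e-6/4.0880e-4) / ln(4.0880e-4/9.9999e-3)
  = ln(0.0117089) / ln(0.0408804)
  = -4.447406 / -3.197105 ≈ 1.391073

1.391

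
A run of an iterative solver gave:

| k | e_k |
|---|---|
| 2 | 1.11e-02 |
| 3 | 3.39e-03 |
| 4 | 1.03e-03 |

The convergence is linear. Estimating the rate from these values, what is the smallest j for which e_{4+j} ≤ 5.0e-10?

Rate ρ ≈ e_4/e_3 = 1.03e-03/3.39e-03 = 0.3038.
After j more steps, e_{4+j} ≈ 1.03e-03·ρ^j; need ρ^j ≤ 5.0e-10/1.03e-03 = 4.85437e-07.
j ≥ ln(4.85437e-07)/ln(0.3038) = -14.5382/-1.19139 = 12.203.
So 13 more iterations are needed.

13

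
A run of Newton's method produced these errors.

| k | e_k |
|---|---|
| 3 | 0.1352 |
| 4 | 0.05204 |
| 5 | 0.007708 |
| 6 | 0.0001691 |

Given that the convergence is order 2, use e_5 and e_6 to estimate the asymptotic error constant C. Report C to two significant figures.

2.8

C ≈ e_6 / e_5^2
  = 0.0001691 / (0.007708)^2
  = 0.0001691 / 5.94133e-05 ≈ 2.8462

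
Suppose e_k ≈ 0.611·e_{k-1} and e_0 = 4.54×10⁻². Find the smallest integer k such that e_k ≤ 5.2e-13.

After k steps, e_k ≈ 4.54×10⁻²·0.611^k.
Need 0.611^k ≤ 5.2e-13/4.54×10⁻² = 1.14537e-11.
k ≥ ln(1.14537e-11)/ln(0.611) = -25.1927/-0.49266 = 51.136.
Smallest integer k = 52.

52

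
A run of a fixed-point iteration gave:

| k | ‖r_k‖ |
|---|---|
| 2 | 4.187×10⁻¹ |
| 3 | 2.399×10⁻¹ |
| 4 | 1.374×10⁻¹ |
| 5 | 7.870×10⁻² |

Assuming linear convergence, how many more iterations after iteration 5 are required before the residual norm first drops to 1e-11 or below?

Rate ρ ≈ ‖r_5‖/‖r_4‖ = 7.870×10⁻²/1.374×10⁻¹ = 0.5728.
After j more steps, ‖r_{5+j}‖ ≈ 7.870×10⁻²·ρ^j; need ρ^j ≤ 1e-11/7.870×10⁻² = 1.27065e-10.
j ≥ ln(1.27065e-10)/ln(0.5728) = -22.7863/-0.55722 = 40.893.
So 41 more iterations are needed.

41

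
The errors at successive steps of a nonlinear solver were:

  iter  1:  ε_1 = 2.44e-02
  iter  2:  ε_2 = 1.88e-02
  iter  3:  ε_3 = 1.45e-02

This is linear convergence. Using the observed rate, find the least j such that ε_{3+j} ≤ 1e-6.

Rate ρ ≈ ε_3/ε_2 = 1.45e-02/1.88e-02 = 0.7713.
After j more steps, ε_{3+j} ≈ 1.45e-02·ρ^j; need ρ^j ≤ 1e-6/1.45e-02 = 6.89655e-05.
j ≥ ln(6.89655e-05)/ln(0.7713) = -9.5819/-0.25968 = 36.899.
So 37 more iterations are needed.

37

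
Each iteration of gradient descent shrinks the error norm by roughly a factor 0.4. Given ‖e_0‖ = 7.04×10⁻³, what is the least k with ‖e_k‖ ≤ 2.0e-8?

After k steps, ‖e_k‖ ≈ 7.04×10⁻³·0.4^k.
Need 0.4^k ≤ 2.0e-8/7.04×10⁻³ = 2.84091e-06.
k ≥ ln(2.84091e-06)/ln(0.4) = -12.7714/-0.91629 = 13.938.
Smallest integer k = 14.

14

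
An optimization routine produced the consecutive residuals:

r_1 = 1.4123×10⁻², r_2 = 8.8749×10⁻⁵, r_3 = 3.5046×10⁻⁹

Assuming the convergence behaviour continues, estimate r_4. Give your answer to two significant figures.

5.5e-18

First estimate the order: p ≈ ln(r_3/r_2) / ln(r_2/r_1) = ln(3.5046×10⁻⁹/8.8749×10⁻⁵)/ln(8.8749×10⁻⁵/1.4123×10⁻²) = ln(3.94889e-05)/ln(0.006284) ≈ 2.0000.
Then r_4 ≈ r_3·(r_3/r_2)^p = 3.5046×10⁻⁹·(3.94889e-05)^2.0000 = 3.5046×10⁻⁹·1.55937e-09 ≈ 5.465e-18.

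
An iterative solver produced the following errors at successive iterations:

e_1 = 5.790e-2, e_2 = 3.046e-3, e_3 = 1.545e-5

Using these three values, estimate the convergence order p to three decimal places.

p ≈ ln(e_3/e_2) / ln(e_2/e_1)
  = ln(1.545e-5/3.046e-3) / ln(3.046e-3/5.790e-2)
  = ln(0.00507223) / ln(0.0526079)
  = -5.283975 / -2.944889 ≈ 1.794287

1.794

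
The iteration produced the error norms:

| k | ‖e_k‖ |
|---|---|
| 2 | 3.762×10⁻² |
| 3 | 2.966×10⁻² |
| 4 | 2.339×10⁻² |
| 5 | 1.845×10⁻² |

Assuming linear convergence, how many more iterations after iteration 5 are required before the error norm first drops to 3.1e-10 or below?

Rate ρ ≈ ‖e_5‖/‖e_4‖ = 1.845×10⁻²/2.339×10⁻² = 0.7888.
After j more steps, ‖e_{5+j}‖ ≈ 1.845×10⁻²·ρ^j; need ρ^j ≤ 3.1e-10/1.845×10⁻² = 1.68022e-08.
j ≥ ln(1.68022e-08)/ln(0.7888) = -17.9018/-0.23724 = 75.459.
So 76 more iterations are needed.

76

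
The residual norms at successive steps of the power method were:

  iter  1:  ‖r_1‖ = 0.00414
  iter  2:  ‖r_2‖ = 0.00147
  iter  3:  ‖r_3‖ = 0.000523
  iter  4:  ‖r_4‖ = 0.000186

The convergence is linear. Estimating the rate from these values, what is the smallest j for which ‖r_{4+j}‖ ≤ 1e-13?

21

Rate ρ ≈ ‖r_4‖/‖r_3‖ = 0.000186/0.000523 = 0.3556.
After j more steps, ‖r_{4+j}‖ ≈ 0.000186·ρ^j; need ρ^j ≤ 1e-13/0.000186 = 5.37634e-10.
j ≥ ln(5.37634e-10)/ln(0.3556) = -21.3438/-1.03395 = 20.643.
So 21 more iterations are needed.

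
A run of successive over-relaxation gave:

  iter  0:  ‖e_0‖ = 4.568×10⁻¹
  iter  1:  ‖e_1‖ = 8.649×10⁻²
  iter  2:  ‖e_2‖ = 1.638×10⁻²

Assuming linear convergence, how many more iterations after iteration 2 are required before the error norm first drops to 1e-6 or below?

Rate ρ ≈ ‖e_2‖/‖e_1‖ = 1.638×10⁻²/8.649×10⁻² = 0.1894.
After j more steps, ‖e_{2+j}‖ ≈ 1.638×10⁻²·ρ^j; need ρ^j ≤ 1e-6/1.638×10⁻² = 6.10501e-05.
j ≥ ln(6.10501e-05)/ln(0.1894) = -9.7038/-1.66389 = 5.832.
So 6 more iterations are needed.

6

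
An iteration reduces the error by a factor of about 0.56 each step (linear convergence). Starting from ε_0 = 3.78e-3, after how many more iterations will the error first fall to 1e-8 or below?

After k steps, ε_k ≈ 3.78e-3·0.56^k.
Need 0.56^k ≤ 1e-8/3.78e-3 = 2.6455e-06.
k ≥ ln(2.6455e-06)/ln(0.56) = -12.8427/-0.57982 = 22.149.
Smallest integer k = 23.

23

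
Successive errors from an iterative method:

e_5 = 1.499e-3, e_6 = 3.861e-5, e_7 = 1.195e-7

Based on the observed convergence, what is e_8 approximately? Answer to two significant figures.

1.3e-11

First estimate the order: p ≈ ln(e_7/e_6) / ln(e_6/e_5) = ln(1.195e-7/3.861e-5)/ln(3.861e-5/1.499e-3) = ln(0.00309505)/ln(0.0257572) ≈ 1.5791.
Then e_8 ≈ e_7·(e_7/e_6)^p = 1.195e-7·(0.00309505)^1.5791 = 1.195e-7·0.000109022 ≈ 1.303e-11.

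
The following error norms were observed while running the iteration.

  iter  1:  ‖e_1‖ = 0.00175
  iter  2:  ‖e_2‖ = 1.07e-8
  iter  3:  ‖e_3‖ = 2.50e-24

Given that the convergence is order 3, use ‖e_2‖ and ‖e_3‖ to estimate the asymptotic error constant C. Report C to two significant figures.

C ≈ ‖e_3‖ / ‖e_2‖^3
  = 2.50e-24 / (1.07e-8)^3
  = 2.50e-24 / 1.22504e-24 ≈ 2.0407

2.0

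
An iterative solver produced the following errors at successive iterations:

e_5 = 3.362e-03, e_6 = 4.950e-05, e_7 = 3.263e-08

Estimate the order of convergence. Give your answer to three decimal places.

p ≈ ln(e_7/e_6) / ln(e_6/e_5)
  = ln(3.263e-08/4.950e-05) / ln(4.950e-05/3.362e-03)
  = ln(0.000659192) / ln(0.0147234)
  = -7.324496 / -4.218317 ≈ 1.736355

1.736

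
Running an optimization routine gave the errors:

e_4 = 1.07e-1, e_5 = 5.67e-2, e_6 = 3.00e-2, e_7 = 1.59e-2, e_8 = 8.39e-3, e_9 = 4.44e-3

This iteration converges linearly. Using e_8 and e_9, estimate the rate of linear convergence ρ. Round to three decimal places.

0.529

ρ ≈ e_9/e_8 = 4.44e-3/8.39e-3 = 0.52920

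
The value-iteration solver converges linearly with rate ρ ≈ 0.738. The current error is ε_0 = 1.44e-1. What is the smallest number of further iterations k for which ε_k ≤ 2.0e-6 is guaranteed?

After k steps, ε_k ≈ 1.44e-1·0.738^k.
Need 0.738^k ≤ 2.0e-6/1.44e-1 = 1.38889e-05.
k ≥ ln(1.38889e-05)/ln(0.738) = -11.1844/-0.30381 = 36.814.
Smallest integer k = 37.

37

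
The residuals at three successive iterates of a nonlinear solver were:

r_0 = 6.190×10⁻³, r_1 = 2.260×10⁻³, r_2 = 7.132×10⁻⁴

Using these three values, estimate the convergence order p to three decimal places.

1.145

p ≈ ln(r_2/r_1) / ln(r_1/r_0)
  = ln(7.132×10⁻⁴/2.260×10⁻³) / ln(2.260×10⁻³/6.190×10⁻³)
  = ln(0.315575) / ln(0.365105)
  = -1.153359 / -1.007570 ≈ 1.144694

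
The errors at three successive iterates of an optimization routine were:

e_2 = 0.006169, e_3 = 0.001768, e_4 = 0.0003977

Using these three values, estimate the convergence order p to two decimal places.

p ≈ ln(e_4/e_3) / ln(e_3/e_2)
  = ln(0.0003977/0.001768) / ln(0.001768/0.006169)
  = ln(0.224943) / ln(0.286594)
  = -1.49191 / -1.24969 ≈ 1.19382

1.19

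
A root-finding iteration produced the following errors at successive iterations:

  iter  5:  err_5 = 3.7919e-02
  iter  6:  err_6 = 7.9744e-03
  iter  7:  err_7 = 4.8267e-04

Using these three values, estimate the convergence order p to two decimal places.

p ≈ ln(err_7/err_6) / ln(err_6/err_5)
  = ln(4.8267e-04/7.9744e-03) / ln(7.9744e-03/3.7919e-02)
  = ln(0.0605274) / ln(0.210301)
  = -2.80466 / -1.55922 ≈ 1.79876

1.80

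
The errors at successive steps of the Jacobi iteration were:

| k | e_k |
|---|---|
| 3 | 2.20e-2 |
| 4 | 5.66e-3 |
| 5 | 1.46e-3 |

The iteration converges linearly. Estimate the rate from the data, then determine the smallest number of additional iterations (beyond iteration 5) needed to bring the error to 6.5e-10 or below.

Rate ρ ≈ e_5/e_4 = 1.46e-3/5.66e-3 = 0.2580.
After j more steps, e_{5+j} ≈ 1.46e-3·ρ^j; need ρ^j ≤ 6.5e-10/1.46e-3 = 4.45205e-07.
j ≥ ln(4.45205e-07)/ln(0.2580) = -14.6247/-1.35480 = 10.795.
So 11 more iterations are needed.

11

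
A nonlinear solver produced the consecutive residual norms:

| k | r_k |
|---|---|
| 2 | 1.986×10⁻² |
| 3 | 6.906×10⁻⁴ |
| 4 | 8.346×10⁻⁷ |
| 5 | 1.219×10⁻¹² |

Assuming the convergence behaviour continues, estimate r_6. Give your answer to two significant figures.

2.6e-24

First estimate the order: p ≈ ln(r_5/r_4) / ln(r_4/r_3) = ln(1.219×10⁻¹²/8.346×10⁻⁷)/ln(8.346×10⁻⁷/6.906×10⁻⁴) = ln(1.46058e-06)/ln(0.00120851) ≈ 2.0000.
Then r_6 ≈ r_5·(r_5/r_4)^p = 1.219×10⁻¹²·(1.46058e-06)^2.0000 = 1.219×10⁻¹²·2.13329e-12 ≈ 2.6e-24.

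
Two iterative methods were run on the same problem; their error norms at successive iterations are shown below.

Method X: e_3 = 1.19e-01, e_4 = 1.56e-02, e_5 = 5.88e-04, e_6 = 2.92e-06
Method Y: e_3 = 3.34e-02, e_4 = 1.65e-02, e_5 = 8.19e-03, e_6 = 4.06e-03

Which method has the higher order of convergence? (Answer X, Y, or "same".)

X

Method X: p ≈ ln(2.92e-06/5.88e-04)/ln(5.88e-04/1.56e-02) ≈ 1.62.
Method Y: p ≈ ln(4.06e-03/8.19e-03)/ln(8.19e-03/1.65e-02) ≈ 1.00.
Method X has the higher order (≈1.6 vs ≈1.0).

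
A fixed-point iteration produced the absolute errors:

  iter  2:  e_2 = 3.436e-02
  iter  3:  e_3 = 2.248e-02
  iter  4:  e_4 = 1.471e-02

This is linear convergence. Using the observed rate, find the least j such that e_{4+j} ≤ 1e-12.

56

Rate ρ ≈ e_4/e_3 = 1.471e-02/2.248e-02 = 0.6544.
After j more steps, e_{4+j} ≈ 1.471e-02·ρ^j; need ρ^j ≤ 1e-12/1.471e-02 = 6.7981e-11.
j ≥ ln(6.7981e-11)/ln(0.6544) = -23.4118/-0.42404 = 55.211.
So 56 more iterations are needed.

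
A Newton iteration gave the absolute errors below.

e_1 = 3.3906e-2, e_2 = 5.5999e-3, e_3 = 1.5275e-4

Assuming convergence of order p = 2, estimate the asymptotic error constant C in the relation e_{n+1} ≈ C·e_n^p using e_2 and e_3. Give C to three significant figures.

C ≈ e_3 / e_2^2
  = 1.5275e-4 / (5.5999e-3)^2
  = 1.5275e-4 / 3.13589e-05 ≈ 4.871

4.87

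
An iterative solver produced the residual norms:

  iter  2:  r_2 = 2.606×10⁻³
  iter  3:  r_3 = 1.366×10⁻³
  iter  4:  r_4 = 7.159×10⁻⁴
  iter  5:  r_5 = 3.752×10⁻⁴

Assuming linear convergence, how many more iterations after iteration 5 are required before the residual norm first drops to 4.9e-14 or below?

Rate ρ ≈ r_5/r_4 = 3.752×10⁻⁴/7.159×10⁻⁴ = 0.5241.
After j more steps, r_{5+j} ≈ 3.752×10⁻⁴·ρ^j; need ρ^j ≤ 4.9e-14/3.752×10⁻⁴ = 1.30597e-10.
j ≥ ln(1.30597e-10)/ln(0.5241) = -22.7589/-0.64607 = 35.227.
So 36 more iterations are needed.

36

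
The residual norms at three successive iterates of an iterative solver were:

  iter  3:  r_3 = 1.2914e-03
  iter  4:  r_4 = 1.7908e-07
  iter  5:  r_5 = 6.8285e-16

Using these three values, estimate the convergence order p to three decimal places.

p ≈ ln(r_5/r_4) / ln(r_4/r_3)
  = ln(6.8285e-16/1.7908e-07) / ln(1.7908e-07/1.2914e-03)
  = ln(3.8131e-09) / ln(0.000138671)
  = -19.384823 / -8.883406 ≈ 2.182139

2.182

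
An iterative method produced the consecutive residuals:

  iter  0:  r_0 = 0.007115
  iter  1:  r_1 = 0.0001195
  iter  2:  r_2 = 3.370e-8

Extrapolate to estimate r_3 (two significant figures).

2.7e-15

First estimate the order: p ≈ ln(r_2/r_1) / ln(r_1/r_0) = ln(3.370e-8/0.0001195)/ln(0.0001195/0.007115) = ln(0.000282008)/ln(0.0167955) ≈ 2.0001.
Then r_3 ≈ r_2·(r_2/r_1)^p = 3.370e-8·(0.000282008)^2.0001 = 3.370e-8·7.94635e-08 ≈ 2.678e-15.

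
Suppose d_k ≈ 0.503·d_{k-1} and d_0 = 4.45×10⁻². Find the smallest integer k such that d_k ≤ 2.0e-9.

After k steps, d_k ≈ 4.45×10⁻²·0.503^k.
Need 0.503^k ≤ 2.0e-9/4.45×10⁻² = 4.49438e-08.
k ≥ ln(4.49438e-08)/ln(0.503) = -16.9179/-0.68717 = 24.620.
Smallest integer k = 25.

25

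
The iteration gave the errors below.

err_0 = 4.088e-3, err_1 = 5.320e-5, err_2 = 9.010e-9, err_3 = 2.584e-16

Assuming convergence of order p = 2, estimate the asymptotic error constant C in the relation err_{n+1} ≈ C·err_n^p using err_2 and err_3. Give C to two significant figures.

C ≈ err_3 / err_2^2
  = 2.584e-16 / (9.010e-9)^2
  = 2.584e-16 / 8.11801e-17 ≈ 3.183

3.2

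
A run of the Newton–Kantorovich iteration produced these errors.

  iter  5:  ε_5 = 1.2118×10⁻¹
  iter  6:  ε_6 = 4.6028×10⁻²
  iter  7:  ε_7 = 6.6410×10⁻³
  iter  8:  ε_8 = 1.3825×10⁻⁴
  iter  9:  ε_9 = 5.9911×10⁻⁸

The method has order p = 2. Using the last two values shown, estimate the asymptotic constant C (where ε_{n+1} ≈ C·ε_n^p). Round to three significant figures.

C ≈ ε_9 / ε_8^2
  = 5.9911×10⁻⁸ / (1.3825×10⁻⁴)^2
  = 5.9911×10⁻⁸ / 1.91131e-08 ≈ 3.1346

3.13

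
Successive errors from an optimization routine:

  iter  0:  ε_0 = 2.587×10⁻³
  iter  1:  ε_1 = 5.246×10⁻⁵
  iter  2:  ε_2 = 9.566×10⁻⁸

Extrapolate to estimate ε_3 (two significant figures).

3.5e-12

First estimate the order: p ≈ ln(ε_2/ε_1) / ln(ε_1/ε_0) = ln(9.566×10⁻⁸/5.246×10⁻⁵)/ln(5.246×10⁻⁵/2.587×10⁻³) = ln(0.00182348)/ln(0.0202783) ≈ 1.6179.
Then ε_3 ≈ ε_2·(ε_2/ε_1)^p = 9.566×10⁻⁸·(0.00182348)^1.6179 = 9.566×10⁻⁸·3.70179e-05 ≈ 3.541e-12.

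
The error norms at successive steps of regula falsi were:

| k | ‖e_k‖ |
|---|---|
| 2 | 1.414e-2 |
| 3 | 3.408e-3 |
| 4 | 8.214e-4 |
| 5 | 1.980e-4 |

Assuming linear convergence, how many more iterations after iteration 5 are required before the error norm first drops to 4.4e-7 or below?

5

Rate ρ ≈ ‖e_5‖/‖e_4‖ = 1.980e-4/8.214e-4 = 0.2411.
After j more steps, ‖e_{5+j}‖ ≈ 1.980e-4·ρ^j; need ρ^j ≤ 4.4e-7/1.980e-4 = 0.00222222.
j ≥ ln(0.00222222)/ln(0.2411) = -6.1092/-1.42254 = 4.295.
So 5 more iterations are needed.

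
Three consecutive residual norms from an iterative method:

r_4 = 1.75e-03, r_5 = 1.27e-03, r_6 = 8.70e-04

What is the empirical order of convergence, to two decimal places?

1.18

p ≈ ln(r_6/r_5) / ln(r_5/r_4)
  = ln(8.70e-04/1.27e-03) / ln(1.27e-03/1.75e-03)
  = ln(0.685039) / ln(0.725714)
  = -0.37828 / -0.32060 ≈ 1.17991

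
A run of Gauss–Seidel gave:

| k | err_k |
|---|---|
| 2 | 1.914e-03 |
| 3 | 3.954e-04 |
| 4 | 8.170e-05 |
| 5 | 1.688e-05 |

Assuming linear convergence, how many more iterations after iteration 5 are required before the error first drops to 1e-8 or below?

5

Rate ρ ≈ err_5/err_4 = 1.688e-05/8.170e-05 = 0.2066.
After j more steps, err_{5+j} ≈ 1.688e-05·ρ^j; need ρ^j ≤ 1e-8/1.688e-05 = 0.000592417.
j ≥ ln(0.000592417)/ln(0.2066) = -7.4313/-1.57697 = 4.712.
So 5 more iterations are needed.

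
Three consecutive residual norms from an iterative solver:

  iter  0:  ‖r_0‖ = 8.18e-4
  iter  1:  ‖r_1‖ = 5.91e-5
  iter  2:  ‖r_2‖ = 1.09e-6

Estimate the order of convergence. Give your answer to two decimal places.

1.52

p ≈ ln(‖r_2‖/‖r_1‖) / ln(‖r_1‖/‖r_0‖)
  = ln(1.09e-6/5.91e-5) / ln(5.91e-5/8.18e-4)
  = ln(0.0184433) / ln(0.0722494)
  = -3.99305 / -2.62763 ≈ 1.51964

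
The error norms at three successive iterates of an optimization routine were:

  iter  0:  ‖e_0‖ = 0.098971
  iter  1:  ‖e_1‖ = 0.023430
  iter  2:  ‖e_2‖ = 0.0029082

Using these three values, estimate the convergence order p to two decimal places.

1.45

p ≈ ln(‖e_2‖/‖e_1‖) / ln(‖e_1‖/‖e_0‖)
  = ln(0.0029082/0.023430) / ln(0.023430/0.098971)
  = ln(0.124123) / ln(0.236736)
  = -2.08648 / -1.44081 ≈ 1.44813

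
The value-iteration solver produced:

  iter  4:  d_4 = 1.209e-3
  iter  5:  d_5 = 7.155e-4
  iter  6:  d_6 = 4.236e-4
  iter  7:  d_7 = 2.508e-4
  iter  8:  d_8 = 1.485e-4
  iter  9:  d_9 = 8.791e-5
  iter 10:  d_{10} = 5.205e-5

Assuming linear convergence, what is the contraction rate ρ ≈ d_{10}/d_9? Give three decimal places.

ρ ≈ d_{10}/d_9 = 5.205e-5/8.791e-5 = 0.59208

0.592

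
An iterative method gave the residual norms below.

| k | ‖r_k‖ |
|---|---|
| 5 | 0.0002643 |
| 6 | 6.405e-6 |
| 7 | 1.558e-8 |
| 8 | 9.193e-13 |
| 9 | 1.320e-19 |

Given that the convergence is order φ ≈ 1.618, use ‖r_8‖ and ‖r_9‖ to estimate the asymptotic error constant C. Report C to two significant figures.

C ≈ ‖r_9‖ / ‖r_8‖^1.618
  = 1.320e-19 / (9.193e-13)^1.618
  = 1.320e-19 / 3.34868e-20 ≈ 3.9418

3.9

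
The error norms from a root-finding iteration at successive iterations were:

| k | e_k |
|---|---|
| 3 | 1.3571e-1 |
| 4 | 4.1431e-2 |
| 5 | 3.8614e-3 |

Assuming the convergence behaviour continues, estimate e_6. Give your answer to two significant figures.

First estimate the order: p ≈ ln(e_5/e_4) / ln(e_4/e_3) = ln(3.8614e-3/4.1431e-2)/ln(4.1431e-2/1.3571e-1) = ln(0.0932007)/ln(0.305291) ≈ 2.0000.
Then e_6 ≈ e_5·(e_5/e_4)^p = 3.8614e-3·(0.0932007)^2.0000 = 3.8614e-3·0.00868637 ≈ 3.354e-05.

3.4e-5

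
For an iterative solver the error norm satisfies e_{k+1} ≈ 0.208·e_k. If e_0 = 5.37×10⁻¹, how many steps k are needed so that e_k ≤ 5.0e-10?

14

After k steps, e_k ≈ 5.37×10⁻¹·0.208^k.
Need 0.208^k ≤ 5.0e-10/5.37×10⁻¹ = 9.31099e-10.
k ≥ ln(9.31099e-10)/ln(0.208) = -20.7947/-1.57022 = 13.243.
Smallest integer k = 14.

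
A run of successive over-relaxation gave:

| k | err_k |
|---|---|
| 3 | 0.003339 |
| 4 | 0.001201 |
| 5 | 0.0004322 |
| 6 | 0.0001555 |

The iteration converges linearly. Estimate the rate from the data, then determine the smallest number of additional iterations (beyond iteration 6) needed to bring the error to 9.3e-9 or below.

10

Rate ρ ≈ err_6/err_5 = 0.0001555/0.0004322 = 0.3598.
After j more steps, err_{6+j} ≈ 0.0001555·ρ^j; need ρ^j ≤ 9.3e-9/0.0001555 = 5.98071e-05.
j ≥ ln(5.98071e-05)/ln(0.3598) = -9.7244/-1.02221 = 9.513.
So 10 more iterations are needed.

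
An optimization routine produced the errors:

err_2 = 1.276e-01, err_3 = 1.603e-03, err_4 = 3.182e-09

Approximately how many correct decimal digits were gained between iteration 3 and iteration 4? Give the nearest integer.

Digits gained ≈ log₁₀(err_3/err_4) = log₁₀(1.603e-03/3.182e-09) = log₁₀(503771) ≈ 5.702.

6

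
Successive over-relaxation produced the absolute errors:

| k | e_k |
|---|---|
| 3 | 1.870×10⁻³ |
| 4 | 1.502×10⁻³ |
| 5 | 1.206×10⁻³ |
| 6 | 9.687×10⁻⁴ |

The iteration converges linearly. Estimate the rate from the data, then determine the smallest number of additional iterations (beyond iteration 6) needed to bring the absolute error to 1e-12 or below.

Rate ρ ≈ e_6/e_5 = 9.687×10⁻⁴/1.206×10⁻³ = 0.8032.
After j more steps, e_{6+j} ≈ 9.687×10⁻⁴·ρ^j; need ρ^j ≤ 1e-12/9.687×10⁻⁴ = 1.03231e-09.
j ≥ ln(1.03231e-09)/ln(0.8032) = -20.6915/-0.21915 = 94.417.
So 95 more iterations are needed.

95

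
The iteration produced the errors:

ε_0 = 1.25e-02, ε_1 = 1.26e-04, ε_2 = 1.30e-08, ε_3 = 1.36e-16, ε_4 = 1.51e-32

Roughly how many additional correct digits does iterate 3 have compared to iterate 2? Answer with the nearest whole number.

Digits gained ≈ log₁₀(ε_2/ε_3) = log₁₀(1.30e-08/1.36e-16) = log₁₀(9.55882e+07) ≈ 7.980.

8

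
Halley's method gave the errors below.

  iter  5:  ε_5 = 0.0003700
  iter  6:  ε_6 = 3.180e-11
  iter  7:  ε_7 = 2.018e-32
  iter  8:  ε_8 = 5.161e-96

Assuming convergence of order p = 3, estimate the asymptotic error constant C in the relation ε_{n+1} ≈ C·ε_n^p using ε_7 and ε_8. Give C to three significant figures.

C ≈ ε_8 / ε_7^3
  = 5.161e-96 / (2.018e-32)^3
  = 5.161e-96 / 8.21795e-96 ≈ 0.62802

0.628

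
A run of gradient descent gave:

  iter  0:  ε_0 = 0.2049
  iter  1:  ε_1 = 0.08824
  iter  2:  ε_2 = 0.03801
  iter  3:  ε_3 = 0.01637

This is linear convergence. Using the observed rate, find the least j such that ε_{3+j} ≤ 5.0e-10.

21

Rate ρ ≈ ε_3/ε_2 = 0.01637/0.03801 = 0.4307.
After j more steps, ε_{3+j} ≈ 0.01637·ρ^j; need ρ^j ≤ 5.0e-10/0.01637 = 3.05437e-08.
j ≥ ln(3.05437e-08)/ln(0.4307) = -17.3041/-0.84234 = 20.543.
So 21 more iterations are needed.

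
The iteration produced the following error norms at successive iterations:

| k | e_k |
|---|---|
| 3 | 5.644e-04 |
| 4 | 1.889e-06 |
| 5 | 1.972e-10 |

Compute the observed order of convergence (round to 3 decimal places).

p ≈ ln(e_5/e_4) / ln(e_4/e_3)
  = ln(1.972e-10/1.889e-06) / ln(1.889e-06/5.644e-04)
  = ln(0.000104394) / ln(0.00334692)
  = -9.167338 / -5.699715 ≈ 1.608385

1.608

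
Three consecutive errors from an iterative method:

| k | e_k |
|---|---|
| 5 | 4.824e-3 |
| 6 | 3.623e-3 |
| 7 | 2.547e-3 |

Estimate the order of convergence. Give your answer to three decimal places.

1.231

p ≈ ln(e_7/e_6) / ln(e_6/e_5)
  = ln(2.547e-3/3.623e-3) / ln(3.623e-3/4.824e-3)
  = ln(0.703009) / ln(0.751036)
  = -0.352386 / -0.286302 ≈ 1.230819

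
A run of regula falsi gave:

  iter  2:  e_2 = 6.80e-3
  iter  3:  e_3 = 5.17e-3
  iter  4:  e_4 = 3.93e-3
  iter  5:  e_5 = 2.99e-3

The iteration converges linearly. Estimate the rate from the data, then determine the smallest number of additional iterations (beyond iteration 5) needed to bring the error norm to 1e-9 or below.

55

Rate ρ ≈ e_5/e_4 = 2.99e-3/3.93e-3 = 0.7608.
After j more steps, e_{5+j} ≈ 2.99e-3·ρ^j; need ρ^j ≤ 1e-9/2.99e-3 = 3.34448e-07.
j ≥ ln(3.34448e-07)/ln(0.7608) = -14.9108/-0.27338 = 54.542.
So 55 more iterations are needed.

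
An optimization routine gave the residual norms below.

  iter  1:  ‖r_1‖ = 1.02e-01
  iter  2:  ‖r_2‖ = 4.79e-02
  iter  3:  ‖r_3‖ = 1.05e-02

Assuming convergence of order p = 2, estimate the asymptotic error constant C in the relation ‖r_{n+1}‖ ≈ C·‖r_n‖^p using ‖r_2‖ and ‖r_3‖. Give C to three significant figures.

C ≈ ‖r_3‖ / ‖r_2‖^2
  = 1.05e-02 / (4.79e-02)^2
  = 1.05e-02 / 0.00229441 ≈ 4.5763

4.58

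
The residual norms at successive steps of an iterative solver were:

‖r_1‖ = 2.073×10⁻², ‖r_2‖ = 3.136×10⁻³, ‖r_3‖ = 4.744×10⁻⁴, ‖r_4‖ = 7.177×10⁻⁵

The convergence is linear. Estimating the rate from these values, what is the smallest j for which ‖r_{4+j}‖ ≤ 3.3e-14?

12

Rate ρ ≈ ‖r_4‖/‖r_3‖ = 7.177×10⁻⁵/4.744×10⁻⁴ = 0.1513.
After j more steps, ‖r_{4+j}‖ ≈ 7.177×10⁻⁵·ρ^j; need ρ^j ≤ 3.3e-14/7.177×10⁻⁵ = 4.59802e-10.
j ≥ ln(4.59802e-10)/ln(0.1513) = -21.5002/-1.88849 = 11.385.
So 12 more iterations are needed.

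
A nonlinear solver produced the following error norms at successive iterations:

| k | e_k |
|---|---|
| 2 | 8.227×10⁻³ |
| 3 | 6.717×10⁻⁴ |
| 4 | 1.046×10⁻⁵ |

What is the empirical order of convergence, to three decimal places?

p ≈ ln(e_4/e_3) / ln(e_3/e_2)
  = ln(1.046×10⁻⁵/6.717×10⁻⁴) / ln(6.717×10⁻⁴/8.227×10⁻³)
  = ln(0.0155724) / ln(0.0816458)
  = -4.162255 / -2.505365 ≈ 1.661337

1.661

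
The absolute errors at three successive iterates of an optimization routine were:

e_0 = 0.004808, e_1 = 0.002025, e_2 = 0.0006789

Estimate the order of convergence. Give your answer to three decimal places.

1.264

p ≈ ln(e_2/e_1) / ln(e_1/e_0)
  = ln(0.0006789/0.002025) / ln(0.002025/0.004808)
  = ln(0.335259) / ln(0.421173)
  = -1.092852 / -0.864712 ≈ 1.263834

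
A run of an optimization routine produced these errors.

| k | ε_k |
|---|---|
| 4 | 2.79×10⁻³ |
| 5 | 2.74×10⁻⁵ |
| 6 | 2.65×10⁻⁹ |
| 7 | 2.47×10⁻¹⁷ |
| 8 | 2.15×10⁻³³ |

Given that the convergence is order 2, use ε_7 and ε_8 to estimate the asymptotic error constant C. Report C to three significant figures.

C ≈ ε_8 / ε_7^2
  = 2.15×10⁻³³ / (2.47×10⁻¹⁷)^2
  = 2.15×10⁻³³ / 6.1009e-34 ≈ 3.5241

3.52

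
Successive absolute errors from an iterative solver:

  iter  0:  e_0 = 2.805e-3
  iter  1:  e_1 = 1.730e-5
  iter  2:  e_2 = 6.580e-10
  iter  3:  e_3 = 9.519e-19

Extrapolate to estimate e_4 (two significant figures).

2.0e-36

First estimate the order: p ≈ ln(e_3/e_2) / ln(e_2/e_1) = ln(9.519e-19/6.580e-10)/ln(6.580e-10/1.730e-5) = ln(1.44666e-09)/ln(3.80347e-05) ≈ 2.0000.
Then e_4 ≈ e_3·(e_3/e_2)^p = 9.519e-19·(1.44666e-09)^2.0000 = 9.519e-19·2.09283e-18 ≈ 1.992e-36.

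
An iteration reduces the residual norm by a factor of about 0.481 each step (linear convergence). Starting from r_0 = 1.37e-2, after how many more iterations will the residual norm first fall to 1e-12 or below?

After k steps, r_k ≈ 1.37e-2·0.481^k.
Need 0.481^k ≤ 1e-12/1.37e-2 = 7.29927e-11.
k ≥ ln(7.29927e-11)/ln(0.481) = -23.3407/-0.73189 = 31.891.
Smallest integer k = 32.

32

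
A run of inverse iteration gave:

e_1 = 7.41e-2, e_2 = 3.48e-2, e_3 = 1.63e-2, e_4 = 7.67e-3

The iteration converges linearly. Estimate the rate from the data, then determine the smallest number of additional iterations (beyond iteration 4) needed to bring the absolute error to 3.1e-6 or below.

11

Rate ρ ≈ e_4/e_3 = 7.67e-3/1.63e-2 = 0.4706.
After j more steps, e_{4+j} ≈ 7.67e-3·ρ^j; need ρ^j ≤ 3.1e-6/7.67e-3 = 0.000404172.
j ≥ ln(0.000404172)/ln(0.4706) = -7.8137/-0.75375 = 10.366.
So 11 more iterations are needed.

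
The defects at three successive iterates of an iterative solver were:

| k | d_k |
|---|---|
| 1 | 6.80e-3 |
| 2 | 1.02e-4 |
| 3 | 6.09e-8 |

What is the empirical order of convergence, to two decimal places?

1.77

p ≈ ln(d_3/d_2) / ln(d_2/d_1)
  = ln(6.09e-8/1.02e-4) / ln(1.02e-4/6.80e-3)
  = ln(0.000597059) / ln(0.015)
  = -7.42349 / -4.19971 ≈ 1.76762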